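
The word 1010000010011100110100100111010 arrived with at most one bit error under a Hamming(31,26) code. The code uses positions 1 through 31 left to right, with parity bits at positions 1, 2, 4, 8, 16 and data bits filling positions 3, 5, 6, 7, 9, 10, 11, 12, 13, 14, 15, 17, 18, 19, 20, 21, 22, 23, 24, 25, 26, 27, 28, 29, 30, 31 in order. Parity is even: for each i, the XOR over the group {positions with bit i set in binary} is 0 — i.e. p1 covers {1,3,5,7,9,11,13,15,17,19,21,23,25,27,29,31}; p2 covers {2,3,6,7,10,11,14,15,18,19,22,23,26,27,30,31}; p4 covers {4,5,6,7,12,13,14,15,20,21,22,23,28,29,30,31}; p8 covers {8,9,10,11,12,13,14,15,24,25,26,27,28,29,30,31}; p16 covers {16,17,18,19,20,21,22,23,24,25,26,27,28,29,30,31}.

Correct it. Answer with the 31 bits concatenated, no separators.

s1 (pos 1,3,5,7,9,11,13,15,17,19,21,23,25,27,29,31): 1⊕1⊕0⊕0⊕1⊕0⊕1⊕0⊕1⊕0⊕0⊕1⊕0⊕1⊕0⊕0 = 1
s2 (pos 2,3,6,7,10,11,14,15,18,19,22,23,26,27,30,31): 0⊕1⊕0⊕0⊕0⊕0⊕1⊕0⊕1⊕0⊕0⊕1⊕1⊕1⊕1⊕0 = 1
s4 (pos 4,5,6,7,12,13,14,15,20,21,22,23,28,29,30,31): 0⊕0⊕0⊕0⊕1⊕1⊕1⊕0⊕1⊕0⊕0⊕1⊕1⊕0⊕1⊕0 = 1
s8 (pos 8,9,10,11,12,13,14,15,24,25,26,27,28,29,30,31): 0⊕1⊕0⊕0⊕1⊕1⊕1⊕0⊕0⊕0⊕1⊕1⊕1⊕0⊕1⊕0 = 0
s16 (pos 16,17,18,19,20,21,22,23,24,25,26,27,28,29,30,31): 0⊕1⊕1⊕0⊕1⊕0⊕0⊕1⊕0⊕0⊕1⊕1⊕1⊕0⊕1⊕0 = 0
Syndrome s16…s1 = 00111 → error at position 7.
Flip position 7: 1010000010011100110100100111010 → 1010001010011100110100100111010

1010001010011100110100100111010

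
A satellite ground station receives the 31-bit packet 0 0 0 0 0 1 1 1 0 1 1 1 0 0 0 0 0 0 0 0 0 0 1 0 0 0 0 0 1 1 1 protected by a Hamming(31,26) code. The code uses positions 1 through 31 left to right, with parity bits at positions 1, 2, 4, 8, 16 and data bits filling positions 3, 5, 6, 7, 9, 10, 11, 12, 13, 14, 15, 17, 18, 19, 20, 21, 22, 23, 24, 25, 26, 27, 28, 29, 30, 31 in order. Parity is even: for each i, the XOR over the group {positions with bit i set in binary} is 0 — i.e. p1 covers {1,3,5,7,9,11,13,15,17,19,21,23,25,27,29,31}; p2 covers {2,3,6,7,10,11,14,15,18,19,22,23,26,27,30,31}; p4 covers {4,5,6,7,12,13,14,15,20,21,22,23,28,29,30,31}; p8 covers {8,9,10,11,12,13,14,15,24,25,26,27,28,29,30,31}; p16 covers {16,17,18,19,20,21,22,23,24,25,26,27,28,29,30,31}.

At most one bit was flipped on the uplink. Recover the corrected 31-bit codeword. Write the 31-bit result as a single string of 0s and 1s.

0000011101110010000000100000111

s1 (pos 1,3,5,7,9,11,13,15,17,19,21,23,25,27,29,31): 0⊕0⊕0⊕1⊕0⊕1⊕0⊕0⊕0⊕0⊕0⊕1⊕0⊕0⊕1⊕1 = 1
s2 (pos 2,3,6,7,10,11,14,15,18,19,22,23,26,27,30,31): 0⊕0⊕1⊕1⊕1⊕1⊕0⊕0⊕0⊕0⊕0⊕1⊕0⊕0⊕1⊕1 = 1
s4 (pos 4,5,6,7,12,13,14,15,20,21,22,23,28,29,30,31): 0⊕0⊕1⊕1⊕1⊕0⊕0⊕0⊕0⊕0⊕0⊕1⊕0⊕1⊕1⊕1 = 1
s8 (pos 8,9,10,11,12,13,14,15,24,25,26,27,28,29,30,31): 1⊕0⊕1⊕1⊕1⊕0⊕0⊕0⊕0⊕0⊕0⊕0⊕0⊕1⊕1⊕1 = 1
s16 (pos 16,17,18,19,20,21,22,23,24,25,26,27,28,29,30,31): 0⊕0⊕0⊕0⊕0⊕0⊕0⊕1⊕0⊕0⊕0⊕0⊕0⊕1⊕1⊕1 = 0
Syndrome s16…s1 = 01111 → error at position 15.
Flip position 15: 0000011101110000000000100000111 → 0000011101110010000000100000111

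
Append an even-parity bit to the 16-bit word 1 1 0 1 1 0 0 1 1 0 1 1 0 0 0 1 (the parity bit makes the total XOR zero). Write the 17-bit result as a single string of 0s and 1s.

XOR of the 16 data bits: 1⊕1⊕0⊕1⊕1⊕0⊕0⊕1⊕1⊕0⊕1⊕1⊕0⊕0⊕0⊕1 = 1
Parity bit = 1 (so all 17 bits XOR to 0).

11011001101100011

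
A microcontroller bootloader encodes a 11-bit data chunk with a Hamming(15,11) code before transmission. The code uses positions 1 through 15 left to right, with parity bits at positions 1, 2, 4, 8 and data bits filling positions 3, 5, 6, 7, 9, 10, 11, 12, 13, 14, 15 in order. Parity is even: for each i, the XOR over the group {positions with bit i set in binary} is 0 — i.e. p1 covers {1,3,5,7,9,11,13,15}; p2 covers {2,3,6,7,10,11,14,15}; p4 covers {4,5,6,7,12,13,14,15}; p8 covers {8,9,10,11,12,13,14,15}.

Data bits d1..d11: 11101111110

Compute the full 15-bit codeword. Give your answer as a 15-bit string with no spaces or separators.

Place data at non-parity positions: p1 p2 1 p4 1 1 0 p8 1 1 1 1 1 1 0
p1 (pos 1,3,5,7,9,11,13,15): XOR of data positions = 1⊕1⊕0⊕1⊕1⊕1⊕0 = 1
p2 (pos 2,3,6,7,10,11,14,15): XOR of data positions = 1⊕1⊕0⊕1⊕1⊕1⊕0 = 1
p4 (pos 4,5,6,7,12,13,14,15): XOR of data positions = 1⊕1⊕0⊕1⊕1⊕1⊕0 = 1
p8 (pos 8,9,10,11,12,13,14,15): XOR of data positions = 1⊕1⊕1⊕1⊕1⊕1⊕0 = 0
Codeword: 111111001111110

111111001111110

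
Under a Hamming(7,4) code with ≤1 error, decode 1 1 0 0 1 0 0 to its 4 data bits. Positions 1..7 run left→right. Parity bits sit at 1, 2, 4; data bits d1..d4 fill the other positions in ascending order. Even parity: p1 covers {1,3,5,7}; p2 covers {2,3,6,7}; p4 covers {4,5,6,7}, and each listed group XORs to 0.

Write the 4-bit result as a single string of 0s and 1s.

0110

s1 (pos 1,3,5,7): 1⊕0⊕1⊕0 = 0
s2 (pos 2,3,6,7): 1⊕0⊕0⊕0 = 1
s4 (pos 4,5,6,7): 0⊕1⊕0⊕0 = 1
Syndrome s4…s1 = 110 → error at position 6.
Flip position 6: 1100100 → 1100110
Read data bits from positions 3,5,6,7: 0110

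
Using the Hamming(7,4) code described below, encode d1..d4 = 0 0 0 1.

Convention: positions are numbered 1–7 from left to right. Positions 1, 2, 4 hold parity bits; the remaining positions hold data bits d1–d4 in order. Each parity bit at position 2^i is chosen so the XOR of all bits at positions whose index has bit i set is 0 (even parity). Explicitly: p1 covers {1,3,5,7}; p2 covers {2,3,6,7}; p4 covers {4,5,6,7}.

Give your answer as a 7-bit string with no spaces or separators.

1101001

Place data at non-parity positions: p1 p2 0 p4 0 0 1
p1 (pos 1,3,5,7): XOR of data positions = 0⊕0⊕1 = 1
p2 (pos 2,3,6,7): XOR of data positions = 0⊕0⊕1 = 1
p4 (pos 4,5,6,7): XOR of data positions = 0⊕0⊕1 = 1
Codeword: 1101001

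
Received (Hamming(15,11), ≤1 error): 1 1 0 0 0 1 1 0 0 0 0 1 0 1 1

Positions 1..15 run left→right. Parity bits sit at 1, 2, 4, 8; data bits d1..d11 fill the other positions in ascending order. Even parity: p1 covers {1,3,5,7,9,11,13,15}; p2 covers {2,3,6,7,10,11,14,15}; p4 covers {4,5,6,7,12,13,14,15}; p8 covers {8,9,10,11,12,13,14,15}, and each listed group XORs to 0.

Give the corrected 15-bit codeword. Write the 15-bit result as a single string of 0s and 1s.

s1 (pos 1,3,5,7,9,11,13,15): 1⊕0⊕0⊕1⊕0⊕0⊕0⊕1 = 1
s2 (pos 2,3,6,7,10,11,14,15): 1⊕0⊕1⊕1⊕0⊕0⊕1⊕1 = 1
s4 (pos 4,5,6,7,12,13,14,15): 0⊕0⊕1⊕1⊕1⊕0⊕1⊕1 = 1
s8 (pos 8,9,10,11,12,13,14,15): 0⊕0⊕0⊕0⊕1⊕0⊕1⊕1 = 1
Syndrome s8…s1 = 1111 → error at position 15.
Flip position 15: 110001100001011 → 110001100001010

110001100001010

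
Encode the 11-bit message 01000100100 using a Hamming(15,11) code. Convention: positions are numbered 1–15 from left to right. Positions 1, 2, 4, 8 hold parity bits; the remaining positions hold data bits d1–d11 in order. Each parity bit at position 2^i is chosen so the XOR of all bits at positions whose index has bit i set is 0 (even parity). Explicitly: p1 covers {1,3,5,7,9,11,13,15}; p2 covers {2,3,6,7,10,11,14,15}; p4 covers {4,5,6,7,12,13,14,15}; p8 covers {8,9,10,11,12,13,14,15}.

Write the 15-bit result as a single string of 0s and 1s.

Place data at non-parity positions: p1 p2 0 p4 1 0 0 p8 0 1 0 0 1 0 0
p1 (pos 1,3,5,7,9,11,13,15): XOR of data positions = 0⊕1⊕0⊕0⊕0⊕1⊕0 = 0
p2 (pos 2,3,6,7,10,11,14,15): XOR of data positions = 0⊕0⊕0⊕1⊕0⊕0⊕0 = 1
p4 (pos 4,5,6,7,12,13,14,15): XOR of data positions = 1⊕0⊕0⊕0⊕1⊕0⊕0 = 0
p8 (pos 8,9,10,11,12,13,14,15): XOR of data positions = 0⊕1⊕0⊕0⊕1⊕0⊕0 = 0
Codeword: 010010000100100

010010000100100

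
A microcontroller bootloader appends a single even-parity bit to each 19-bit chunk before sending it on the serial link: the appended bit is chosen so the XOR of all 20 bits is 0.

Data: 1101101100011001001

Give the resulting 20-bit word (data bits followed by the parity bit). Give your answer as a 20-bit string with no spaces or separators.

11011011000110010010

XOR of the 19 data bits: 1⊕1⊕0⊕1⊕1⊕0⊕1⊕1⊕0⊕0⊕0⊕1⊕1⊕0⊕0⊕1⊕0⊕0⊕1 = 0
Parity bit = 0 (so all 20 bits XOR to 0).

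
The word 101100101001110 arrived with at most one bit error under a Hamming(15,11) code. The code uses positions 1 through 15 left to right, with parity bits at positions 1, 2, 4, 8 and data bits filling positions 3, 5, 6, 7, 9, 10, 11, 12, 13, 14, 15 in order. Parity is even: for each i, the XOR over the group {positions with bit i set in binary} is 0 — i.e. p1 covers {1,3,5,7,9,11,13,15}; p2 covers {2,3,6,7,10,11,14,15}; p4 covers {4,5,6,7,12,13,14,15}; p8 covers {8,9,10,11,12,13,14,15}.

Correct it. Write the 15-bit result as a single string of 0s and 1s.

101100001001110

s1 (pos 1,3,5,7,9,11,13,15): 1⊕1⊕0⊕1⊕1⊕0⊕1⊕0 = 1
s2 (pos 2,3,6,7,10,11,14,15): 0⊕1⊕0⊕1⊕0⊕0⊕1⊕0 = 1
s4 (pos 4,5,6,7,12,13,14,15): 1⊕0⊕0⊕1⊕1⊕1⊕1⊕0 = 1
s8 (pos 8,9,10,11,12,13,14,15): 0⊕1⊕0⊕0⊕1⊕1⊕1⊕0 = 0
Syndrome s8…s1 = 0111 → error at position 7.
Flip position 7: 101100101001110 → 101100001001110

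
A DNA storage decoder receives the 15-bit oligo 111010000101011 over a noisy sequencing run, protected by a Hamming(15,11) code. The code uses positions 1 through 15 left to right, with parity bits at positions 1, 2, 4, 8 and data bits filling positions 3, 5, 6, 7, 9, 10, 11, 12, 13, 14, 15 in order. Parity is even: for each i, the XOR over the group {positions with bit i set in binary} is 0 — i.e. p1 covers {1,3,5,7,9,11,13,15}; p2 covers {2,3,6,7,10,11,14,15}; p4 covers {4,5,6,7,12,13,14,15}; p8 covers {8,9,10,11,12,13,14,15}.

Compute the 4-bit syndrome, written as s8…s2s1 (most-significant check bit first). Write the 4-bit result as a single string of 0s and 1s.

0010

s1 (pos 1,3,5,7,9,11,13,15): 1⊕1⊕1⊕0⊕0⊕0⊕0⊕1 = 0
s2 (pos 2,3,6,7,10,11,14,15): 1⊕1⊕0⊕0⊕1⊕0⊕1⊕1 = 1
s4 (pos 4,5,6,7,12,13,14,15): 0⊕1⊕0⊕0⊕1⊕0⊕1⊕1 = 0
s8 (pos 8,9,10,11,12,13,14,15): 0⊕0⊕1⊕0⊕1⊕0⊕1⊕1 = 0
Syndrome s8…s1 = 0010 → error at position 2.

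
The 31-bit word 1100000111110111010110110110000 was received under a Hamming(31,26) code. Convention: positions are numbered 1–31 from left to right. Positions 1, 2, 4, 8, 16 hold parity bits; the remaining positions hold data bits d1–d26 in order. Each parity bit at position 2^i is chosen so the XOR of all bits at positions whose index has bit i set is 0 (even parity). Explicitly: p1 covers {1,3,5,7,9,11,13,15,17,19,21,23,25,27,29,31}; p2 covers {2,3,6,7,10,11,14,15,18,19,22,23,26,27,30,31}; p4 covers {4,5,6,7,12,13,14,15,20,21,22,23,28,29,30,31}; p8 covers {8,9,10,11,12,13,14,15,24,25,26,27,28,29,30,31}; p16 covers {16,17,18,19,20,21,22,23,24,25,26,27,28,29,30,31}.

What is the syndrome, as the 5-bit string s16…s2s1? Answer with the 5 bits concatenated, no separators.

s1 (pos 1,3,5,7,9,11,13,15,17,19,21,23,25,27,29,31): 1⊕0⊕0⊕0⊕1⊕1⊕0⊕1⊕0⊕0⊕1⊕1⊕0⊕1⊕0⊕0 = 1
s2 (pos 2,3,6,7,10,11,14,15,18,19,22,23,26,27,30,31): 1⊕0⊕0⊕0⊕1⊕1⊕1⊕1⊕1⊕0⊕0⊕1⊕1⊕1⊕0⊕0 = 1
s4 (pos 4,5,6,7,12,13,14,15,20,21,22,23,28,29,30,31): 0⊕0⊕0⊕0⊕1⊕0⊕1⊕1⊕1⊕1⊕0⊕1⊕0⊕0⊕0⊕0 = 0
s8 (pos 8,9,10,11,12,13,14,15,24,25,26,27,28,29,30,31): 1⊕1⊕1⊕1⊕1⊕0⊕1⊕1⊕1⊕0⊕1⊕1⊕0⊕0⊕0⊕0 = 0
s16 (pos 16,17,18,19,20,21,22,23,24,25,26,27,28,29,30,31): 1⊕0⊕1⊕0⊕1⊕1⊕0⊕1⊕1⊕0⊕1⊕1⊕0⊕0⊕0⊕0 = 0
Syndrome s16…s1 = 00011 → error at position 3.

00011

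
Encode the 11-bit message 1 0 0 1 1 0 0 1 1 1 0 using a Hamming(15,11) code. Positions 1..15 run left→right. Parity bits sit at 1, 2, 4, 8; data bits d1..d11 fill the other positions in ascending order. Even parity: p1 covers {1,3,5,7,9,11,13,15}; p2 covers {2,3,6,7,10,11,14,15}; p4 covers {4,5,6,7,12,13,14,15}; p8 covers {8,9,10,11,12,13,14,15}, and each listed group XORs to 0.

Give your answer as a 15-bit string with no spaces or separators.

Place data at non-parity positions: p1 p2 1 p4 0 0 1 p8 1 0 0 1 1 1 0
p1 (pos 1,3,5,7,9,11,13,15): XOR of data positions = 1⊕0⊕1⊕1⊕0⊕1⊕0 = 0
p2 (pos 2,3,6,7,10,11,14,15): XOR of data positions = 1⊕0⊕1⊕0⊕0⊕1⊕0 = 1
p4 (pos 4,5,6,7,12,13,14,15): XOR of data positions = 0⊕0⊕1⊕1⊕1⊕1⊕0 = 0
p8 (pos 8,9,10,11,12,13,14,15): XOR of data positions = 1⊕0⊕0⊕1⊕1⊕1⊕0 = 0
Codeword: 011000101001110

011000101001110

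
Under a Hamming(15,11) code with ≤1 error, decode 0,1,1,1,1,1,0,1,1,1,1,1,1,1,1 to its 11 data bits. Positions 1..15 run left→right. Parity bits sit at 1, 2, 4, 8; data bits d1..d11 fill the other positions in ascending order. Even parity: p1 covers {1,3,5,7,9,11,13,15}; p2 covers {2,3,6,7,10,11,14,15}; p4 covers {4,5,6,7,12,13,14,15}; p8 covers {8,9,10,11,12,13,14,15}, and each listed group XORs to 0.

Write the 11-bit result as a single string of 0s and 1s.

11001111111

s1 (pos 1,3,5,7,9,11,13,15): 0⊕1⊕1⊕0⊕1⊕1⊕1⊕1 = 0
s2 (pos 2,3,6,7,10,11,14,15): 1⊕1⊕1⊕0⊕1⊕1⊕1⊕1 = 1
s4 (pos 4,5,6,7,12,13,14,15): 1⊕1⊕1⊕0⊕1⊕1⊕1⊕1 = 1
s8 (pos 8,9,10,11,12,13,14,15): 1⊕1⊕1⊕1⊕1⊕1⊕1⊕1 = 0
Syndrome s8…s1 = 0110 → error at position 6.
Flip position 6: 011111011111111 → 011110011111111
Read data bits from positions 3,5,6,7,9,10,11,12,13,14,15: 11001111111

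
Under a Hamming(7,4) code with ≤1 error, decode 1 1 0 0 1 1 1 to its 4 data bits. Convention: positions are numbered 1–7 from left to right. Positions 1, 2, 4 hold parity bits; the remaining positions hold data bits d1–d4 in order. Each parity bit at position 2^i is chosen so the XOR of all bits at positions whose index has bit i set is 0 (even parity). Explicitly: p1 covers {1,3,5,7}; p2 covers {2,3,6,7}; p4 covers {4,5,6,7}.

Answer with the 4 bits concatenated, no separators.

0110

s1 (pos 1,3,5,7): 1⊕0⊕1⊕1 = 1
s2 (pos 2,3,6,7): 1⊕0⊕1⊕1 = 1
s4 (pos 4,5,6,7): 0⊕1⊕1⊕1 = 1
Syndrome s4…s1 = 111 → error at position 7.
Flip position 7: 1100111 → 1100110
Read data bits from positions 3,5,6,7: 0110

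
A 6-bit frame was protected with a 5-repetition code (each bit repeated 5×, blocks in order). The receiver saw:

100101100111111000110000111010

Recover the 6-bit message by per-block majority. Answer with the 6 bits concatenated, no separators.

Block 1 (10010): 2 ones → 0
Block 2 (11001): 3 ones → 1
Block 3 (11111): 5 ones → 1
Block 4 (00011): 2 ones → 0
Block 5 (00001): 1 one → 0
Block 6 (11010): 3 ones → 1

011001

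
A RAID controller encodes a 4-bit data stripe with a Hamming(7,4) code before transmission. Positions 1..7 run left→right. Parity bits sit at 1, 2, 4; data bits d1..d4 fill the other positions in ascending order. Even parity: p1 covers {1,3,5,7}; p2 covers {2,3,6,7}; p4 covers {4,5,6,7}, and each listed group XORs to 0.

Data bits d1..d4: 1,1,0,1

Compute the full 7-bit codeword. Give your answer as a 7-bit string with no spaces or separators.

Place data at non-parity positions: p1 p2 1 p4 1 0 1
p1 (pos 1,3,5,7): XOR of data positions = 1⊕1⊕1 = 1
p2 (pos 2,3,6,7): XOR of data positions = 1⊕0⊕1 = 0
p4 (pos 4,5,6,7): XOR of data positions = 1⊕0⊕1 = 0
Codeword: 1010101

1010101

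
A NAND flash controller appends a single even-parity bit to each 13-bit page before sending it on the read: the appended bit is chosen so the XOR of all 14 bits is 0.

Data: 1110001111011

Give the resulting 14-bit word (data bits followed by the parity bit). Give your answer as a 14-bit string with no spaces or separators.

11100011110111

XOR of the 13 data bits: 1⊕1⊕1⊕0⊕0⊕0⊕1⊕1⊕1⊕1⊕0⊕1⊕1 = 1
Parity bit = 1 (so all 14 bits XOR to 0).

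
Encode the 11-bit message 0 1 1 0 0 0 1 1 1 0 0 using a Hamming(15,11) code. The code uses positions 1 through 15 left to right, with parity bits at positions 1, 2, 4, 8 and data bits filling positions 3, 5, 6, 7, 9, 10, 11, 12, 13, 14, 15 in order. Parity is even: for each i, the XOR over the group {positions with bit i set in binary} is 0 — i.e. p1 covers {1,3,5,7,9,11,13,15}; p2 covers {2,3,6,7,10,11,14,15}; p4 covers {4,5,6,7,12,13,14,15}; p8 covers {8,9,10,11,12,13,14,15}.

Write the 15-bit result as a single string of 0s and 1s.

100011010011100

Place data at non-parity positions: p1 p2 0 p4 1 1 0 p8 0 0 1 1 1 0 0
p1 (pos 1,3,5,7,9,11,13,15): XOR of data positions = 0⊕1⊕0⊕0⊕1⊕1⊕0 = 1
p2 (pos 2,3,6,7,10,11,14,15): XOR of data positions = 0⊕1⊕0⊕0⊕1⊕0⊕0 = 0
p4 (pos 4,5,6,7,12,13,14,15): XOR of data positions = 1⊕1⊕0⊕1⊕1⊕0⊕0 = 0
p8 (pos 8,9,10,11,12,13,14,15): XOR of data positions = 0⊕0⊕1⊕1⊕1⊕0⊕0 = 1
Codeword: 100011010011100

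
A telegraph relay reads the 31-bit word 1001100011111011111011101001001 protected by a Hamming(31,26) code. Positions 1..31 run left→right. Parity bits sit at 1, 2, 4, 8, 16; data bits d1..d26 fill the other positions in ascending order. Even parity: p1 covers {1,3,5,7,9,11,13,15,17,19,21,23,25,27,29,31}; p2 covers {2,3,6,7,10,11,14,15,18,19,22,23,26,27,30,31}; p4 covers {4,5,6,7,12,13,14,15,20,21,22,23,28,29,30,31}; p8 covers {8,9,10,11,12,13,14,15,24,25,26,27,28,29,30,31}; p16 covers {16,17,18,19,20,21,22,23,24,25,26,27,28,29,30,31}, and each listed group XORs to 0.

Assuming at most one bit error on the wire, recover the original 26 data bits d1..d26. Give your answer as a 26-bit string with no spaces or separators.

s1 (pos 1,3,5,7,9,11,13,15,17,19,21,23,25,27,29,31): 1⊕0⊕1⊕0⊕1⊕1⊕1⊕1⊕1⊕1⊕1⊕1⊕1⊕0⊕0⊕1 = 0
s2 (pos 2,3,6,7,10,11,14,15,18,19,22,23,26,27,30,31): 0⊕0⊕0⊕0⊕1⊕1⊕0⊕1⊕1⊕1⊕1⊕1⊕0⊕0⊕0⊕1 = 0
s4 (pos 4,5,6,7,12,13,14,15,20,21,22,23,28,29,30,31): 1⊕1⊕0⊕0⊕1⊕1⊕0⊕1⊕0⊕1⊕1⊕1⊕1⊕0⊕0⊕1 = 0
s8 (pos 8,9,10,11,12,13,14,15,24,25,26,27,28,29,30,31): 0⊕1⊕1⊕1⊕1⊕1⊕0⊕1⊕0⊕1⊕0⊕0⊕1⊕0⊕0⊕1 = 1
s16 (pos 16,17,18,19,20,21,22,23,24,25,26,27,28,29,30,31): 1⊕1⊕1⊕1⊕0⊕1⊕1⊕1⊕0⊕1⊕0⊕0⊕1⊕0⊕0⊕1 = 0
Syndrome s16…s1 = 01000 → error at position 8.
Flip position 8: 1001100011111011111011101001001 → 1001100111111011111011101001001
Read data bits from positions 3,5,6,7,9,10,11,12,13,14,15,17,18,19,20,21,22,23,24,25,26,27,28,29,30,31: 01001111101111011101001001

01001111101111011101001001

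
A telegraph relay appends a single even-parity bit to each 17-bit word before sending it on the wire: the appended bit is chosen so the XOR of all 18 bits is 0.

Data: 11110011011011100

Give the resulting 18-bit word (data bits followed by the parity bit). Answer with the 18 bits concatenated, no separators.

XOR of the 17 data bits: 1⊕1⊕1⊕1⊕0⊕0⊕1⊕1⊕0⊕1⊕1⊕0⊕1⊕1⊕1⊕0⊕0 = 1
Parity bit = 1 (so all 18 bits XOR to 0).

111100110110111001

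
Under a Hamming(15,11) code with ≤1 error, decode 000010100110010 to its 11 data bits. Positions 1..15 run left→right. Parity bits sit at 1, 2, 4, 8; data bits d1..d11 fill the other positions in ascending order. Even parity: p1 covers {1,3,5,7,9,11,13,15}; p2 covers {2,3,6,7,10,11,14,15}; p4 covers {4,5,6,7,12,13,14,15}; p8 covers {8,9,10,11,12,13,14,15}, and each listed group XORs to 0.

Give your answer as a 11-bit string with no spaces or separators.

01010110110

s1 (pos 1,3,5,7,9,11,13,15): 0⊕0⊕1⊕1⊕0⊕1⊕0⊕0 = 1
s2 (pos 2,3,6,7,10,11,14,15): 0⊕0⊕0⊕1⊕1⊕1⊕1⊕0 = 0
s4 (pos 4,5,6,7,12,13,14,15): 0⊕1⊕0⊕1⊕0⊕0⊕1⊕0 = 1
s8 (pos 8,9,10,11,12,13,14,15): 0⊕0⊕1⊕1⊕0⊕0⊕1⊕0 = 1
Syndrome s8…s1 = 1101 → error at position 13.
Flip position 13: 000010100110010 → 000010100110110
Read data bits from positions 3,5,6,7,9,10,11,12,13,14,15: 01010110110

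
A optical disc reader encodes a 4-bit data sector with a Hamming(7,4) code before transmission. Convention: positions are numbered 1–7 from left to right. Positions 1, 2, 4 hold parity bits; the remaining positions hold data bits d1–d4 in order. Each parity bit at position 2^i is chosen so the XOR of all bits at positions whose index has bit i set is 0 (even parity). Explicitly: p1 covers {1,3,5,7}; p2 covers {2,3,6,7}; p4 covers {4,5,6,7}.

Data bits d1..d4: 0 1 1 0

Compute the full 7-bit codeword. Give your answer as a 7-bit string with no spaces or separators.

1100110

Place data at non-parity positions: p1 p2 0 p4 1 1 0
p1 (pos 1,3,5,7): XOR of data positions = 0⊕1⊕0 = 1
p2 (pos 2,3,6,7): XOR of data positions = 0⊕1⊕0 = 1
p4 (pos 4,5,6,7): XOR of data positions = 1⊕1⊕0 = 0
Codeword: 1100110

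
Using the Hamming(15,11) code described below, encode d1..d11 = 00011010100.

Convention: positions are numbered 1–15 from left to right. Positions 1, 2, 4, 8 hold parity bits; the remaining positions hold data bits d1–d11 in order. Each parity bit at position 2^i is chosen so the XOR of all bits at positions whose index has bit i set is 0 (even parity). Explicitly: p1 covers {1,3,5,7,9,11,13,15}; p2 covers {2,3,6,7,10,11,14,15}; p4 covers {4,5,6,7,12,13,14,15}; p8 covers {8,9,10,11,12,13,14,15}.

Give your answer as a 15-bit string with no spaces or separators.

Place data at non-parity positions: p1 p2 0 p4 0 0 1 p8 1 0 1 0 1 0 0
p1 (pos 1,3,5,7,9,11,13,15): XOR of data positions = 0⊕0⊕1⊕1⊕1⊕1⊕0 = 0
p2 (pos 2,3,6,7,10,11,14,15): XOR of data positions = 0⊕0⊕1⊕0⊕1⊕0⊕0 = 0
p4 (pos 4,5,6,7,12,13,14,15): XOR of data positions = 0⊕0⊕1⊕0⊕1⊕0⊕0 = 0
p8 (pos 8,9,10,11,12,13,14,15): XOR of data positions = 1⊕0⊕1⊕0⊕1⊕0⊕0 = 1
Codeword: 000000111010100

000000111010100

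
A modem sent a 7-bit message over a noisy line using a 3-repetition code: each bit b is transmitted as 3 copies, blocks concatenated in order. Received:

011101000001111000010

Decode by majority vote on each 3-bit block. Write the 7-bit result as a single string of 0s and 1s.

Block 1 (011): 2 ones → 1
Block 2 (101): 2 ones → 1
Block 3 (000): 0 ones → 0
Block 4 (001): 1 one → 0
Block 5 (111): 3 ones → 1
Block 6 (000): 0 ones → 0
Block 7 (010): 1 one → 0

1100100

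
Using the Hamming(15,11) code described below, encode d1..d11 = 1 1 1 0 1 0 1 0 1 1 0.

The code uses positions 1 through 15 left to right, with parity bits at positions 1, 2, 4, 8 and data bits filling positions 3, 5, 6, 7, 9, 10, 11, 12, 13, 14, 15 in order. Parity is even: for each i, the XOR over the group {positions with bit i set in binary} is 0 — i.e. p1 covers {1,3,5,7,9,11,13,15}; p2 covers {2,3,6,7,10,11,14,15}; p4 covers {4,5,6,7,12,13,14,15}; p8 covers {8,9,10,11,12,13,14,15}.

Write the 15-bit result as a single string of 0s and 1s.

101011001010110

Place data at non-parity positions: p1 p2 1 p4 1 1 0 p8 1 0 1 0 1 1 0
p1 (pos 1,3,5,7,9,11,13,15): XOR of data positions = 1⊕1⊕0⊕1⊕1⊕1⊕0 = 1
p2 (pos 2,3,6,7,10,11,14,15): XOR of data positions = 1⊕1⊕0⊕0⊕1⊕1⊕0 = 0
p4 (pos 4,5,6,7,12,13,14,15): XOR of data positions = 1⊕1⊕0⊕0⊕1⊕1⊕0 = 0
p8 (pos 8,9,10,11,12,13,14,15): XOR of data positions = 1⊕0⊕1⊕0⊕1⊕1⊕0 = 0
Codeword: 101011001010110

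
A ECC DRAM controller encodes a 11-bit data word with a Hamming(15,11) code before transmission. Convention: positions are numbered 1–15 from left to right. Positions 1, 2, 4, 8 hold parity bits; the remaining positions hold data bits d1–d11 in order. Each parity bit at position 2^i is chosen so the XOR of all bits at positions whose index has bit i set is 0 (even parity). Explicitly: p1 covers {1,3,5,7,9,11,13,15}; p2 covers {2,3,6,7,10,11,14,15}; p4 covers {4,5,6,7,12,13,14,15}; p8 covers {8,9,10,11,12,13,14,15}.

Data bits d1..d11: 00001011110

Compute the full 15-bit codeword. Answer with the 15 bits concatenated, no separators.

100100011011110

Place data at non-parity positions: p1 p2 0 p4 0 0 0 p8 1 0 1 1 1 1 0
p1 (pos 1,3,5,7,9,11,13,15): XOR of data positions = 0⊕0⊕0⊕1⊕1⊕1⊕0 = 1
p2 (pos 2,3,6,7,10,11,14,15): XOR of data positions = 0⊕0⊕0⊕0⊕1⊕1⊕0 = 0
p4 (pos 4,5,6,7,12,13,14,15): XOR of data positions = 0⊕0⊕0⊕1⊕1⊕1⊕0 = 1
p8 (pos 8,9,10,11,12,13,14,15): XOR of data positions = 1⊕0⊕1⊕1⊕1⊕1⊕0 = 1
Codeword: 100100011011110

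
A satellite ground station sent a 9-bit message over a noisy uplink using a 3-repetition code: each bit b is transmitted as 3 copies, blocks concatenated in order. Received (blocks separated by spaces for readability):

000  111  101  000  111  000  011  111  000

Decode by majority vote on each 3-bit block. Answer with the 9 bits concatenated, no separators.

011010110

Block 1 (000): 0 ones → 0
Block 2 (111): 3 ones → 1
Block 3 (101): 2 ones → 1
Block 4 (000): 0 ones → 0
Block 5 (111): 3 ones → 1
Block 6 (000): 0 ones → 0
Block 7 (011): 2 ones → 1
Block 8 (111): 3 ones → 1
Block 9 (000): 0 ones → 0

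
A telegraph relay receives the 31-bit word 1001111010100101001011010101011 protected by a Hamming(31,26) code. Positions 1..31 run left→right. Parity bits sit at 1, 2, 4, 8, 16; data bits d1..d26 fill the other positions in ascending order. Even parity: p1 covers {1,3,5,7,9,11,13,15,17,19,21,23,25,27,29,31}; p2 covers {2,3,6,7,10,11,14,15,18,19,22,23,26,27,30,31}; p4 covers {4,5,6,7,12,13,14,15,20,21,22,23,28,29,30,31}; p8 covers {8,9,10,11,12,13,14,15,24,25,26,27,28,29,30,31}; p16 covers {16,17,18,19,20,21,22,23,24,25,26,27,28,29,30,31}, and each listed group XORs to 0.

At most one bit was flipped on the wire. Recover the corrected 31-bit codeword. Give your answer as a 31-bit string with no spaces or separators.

1001111010100101011011010101011

s1 (pos 1,3,5,7,9,11,13,15,17,19,21,23,25,27,29,31): 1⊕0⊕1⊕1⊕1⊕1⊕0⊕0⊕0⊕1⊕1⊕0⊕0⊕0⊕0⊕1 = 0
s2 (pos 2,3,6,7,10,11,14,15,18,19,22,23,26,27,30,31): 0⊕0⊕1⊕1⊕0⊕1⊕1⊕0⊕0⊕1⊕1⊕0⊕1⊕0⊕1⊕1 = 1
s4 (pos 4,5,6,7,12,13,14,15,20,21,22,23,28,29,30,31): 1⊕1⊕1⊕1⊕0⊕0⊕1⊕0⊕0⊕1⊕1⊕0⊕1⊕0⊕1⊕1 = 0
s8 (pos 8,9,10,11,12,13,14,15,24,25,26,27,28,29,30,31): 0⊕1⊕0⊕1⊕0⊕0⊕1⊕0⊕1⊕0⊕1⊕0⊕1⊕0⊕1⊕1 = 0
s16 (pos 16,17,18,19,20,21,22,23,24,25,26,27,28,29,30,31): 1⊕0⊕0⊕1⊕0⊕1⊕1⊕0⊕1⊕0⊕1⊕0⊕1⊕0⊕1⊕1 = 1
Syndrome s16…s1 = 10010 → error at position 18.
Flip position 18: 1001111010100101001011010101011 → 1001111010100101011011010101011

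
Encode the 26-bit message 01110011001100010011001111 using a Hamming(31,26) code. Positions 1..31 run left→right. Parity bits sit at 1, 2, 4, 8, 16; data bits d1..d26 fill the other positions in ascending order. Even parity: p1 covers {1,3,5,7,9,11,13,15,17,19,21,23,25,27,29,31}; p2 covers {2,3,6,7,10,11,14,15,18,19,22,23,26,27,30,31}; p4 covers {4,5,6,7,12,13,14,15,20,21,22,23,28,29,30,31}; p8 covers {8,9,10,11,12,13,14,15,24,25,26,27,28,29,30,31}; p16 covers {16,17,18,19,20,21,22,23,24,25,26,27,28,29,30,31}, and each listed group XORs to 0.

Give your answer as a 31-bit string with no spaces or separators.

Place data at non-parity positions: p1 p2 0 p4 1 1 1 p8 0 0 1 1 0 0 1 p16 1 0 0 0 1 0 0 1 1 0 0 1 1 1 1
p1 (pos 1,3,5,7,9,11,13,15,17,19,21,23,25,27,29,31): XOR of data positions = 0⊕1⊕1⊕0⊕1⊕0⊕1⊕1⊕0⊕1⊕0⊕1⊕0⊕1⊕1 = 1
p2 (pos 2,3,6,7,10,11,14,15,18,19,22,23,26,27,30,31): XOR of data positions = 0⊕1⊕1⊕0⊕1⊕0⊕1⊕0⊕0⊕0⊕0⊕0⊕0⊕1⊕1 = 0
p4 (pos 4,5,6,7,12,13,14,15,20,21,22,23,28,29,30,31): XOR of data positions = 1⊕1⊕1⊕1⊕0⊕0⊕1⊕0⊕1⊕0⊕0⊕1⊕1⊕1⊕1 = 0
p8 (pos 8,9,10,11,12,13,14,15,24,25,26,27,28,29,30,31): XOR of data positions = 0⊕0⊕1⊕1⊕0⊕0⊕1⊕1⊕1⊕0⊕0⊕1⊕1⊕1⊕1 = 1
p16 (pos 16,17,18,19,20,21,22,23,24,25,26,27,28,29,30,31): XOR of data positions = 1⊕0⊕0⊕0⊕1⊕0⊕0⊕1⊕1⊕0⊕0⊕1⊕1⊕1⊕1 = 0
Codeword: 1000111100110010100010011001111

1000111100110010100010011001111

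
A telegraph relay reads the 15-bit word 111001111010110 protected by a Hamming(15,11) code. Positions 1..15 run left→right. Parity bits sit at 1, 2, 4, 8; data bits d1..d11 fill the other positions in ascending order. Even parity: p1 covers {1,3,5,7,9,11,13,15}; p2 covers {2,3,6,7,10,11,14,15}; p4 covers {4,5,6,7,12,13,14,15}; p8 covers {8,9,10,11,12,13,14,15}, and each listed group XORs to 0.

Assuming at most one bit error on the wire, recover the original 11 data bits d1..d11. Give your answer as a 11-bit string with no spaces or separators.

10111010110

s1 (pos 1,3,5,7,9,11,13,15): 1⊕1⊕0⊕1⊕1⊕1⊕1⊕0 = 0
s2 (pos 2,3,6,7,10,11,14,15): 1⊕1⊕1⊕1⊕0⊕1⊕1⊕0 = 0
s4 (pos 4,5,6,7,12,13,14,15): 0⊕0⊕1⊕1⊕0⊕1⊕1⊕0 = 0
s8 (pos 8,9,10,11,12,13,14,15): 1⊕1⊕0⊕1⊕0⊕1⊕1⊕0 = 1
Syndrome s8…s1 = 1000 → error at position 8.
Flip position 8: 111001111010110 → 111001101010110
Read data bits from positions 3,5,6,7,9,10,11,12,13,14,15: 10111010110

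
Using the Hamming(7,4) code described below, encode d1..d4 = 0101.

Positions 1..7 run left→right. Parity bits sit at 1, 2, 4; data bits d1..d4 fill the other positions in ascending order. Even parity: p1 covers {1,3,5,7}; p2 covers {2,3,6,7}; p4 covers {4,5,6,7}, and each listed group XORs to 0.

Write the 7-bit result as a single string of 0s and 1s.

Place data at non-parity positions: p1 p2 0 p4 1 0 1
p1 (pos 1,3,5,7): XOR of data positions = 0⊕1⊕1 = 0
p2 (pos 2,3,6,7): XOR of data positions = 0⊕0⊕1 = 1
p4 (pos 4,5,6,7): XOR of data positions = 1⊕0⊕1 = 0
Codeword: 0100101

0100101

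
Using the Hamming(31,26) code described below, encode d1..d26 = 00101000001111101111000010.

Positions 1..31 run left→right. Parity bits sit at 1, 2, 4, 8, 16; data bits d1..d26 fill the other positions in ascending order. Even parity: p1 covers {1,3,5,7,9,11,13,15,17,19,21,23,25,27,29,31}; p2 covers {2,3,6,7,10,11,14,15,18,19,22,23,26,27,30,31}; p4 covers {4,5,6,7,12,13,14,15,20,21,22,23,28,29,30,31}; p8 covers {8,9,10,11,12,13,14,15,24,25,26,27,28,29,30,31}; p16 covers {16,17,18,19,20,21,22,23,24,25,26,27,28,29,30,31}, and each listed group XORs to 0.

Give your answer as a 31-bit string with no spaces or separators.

Place data at non-parity positions: p1 p2 0 p4 0 1 0 p8 1 0 0 0 0 0 1 p16 1 1 1 1 0 1 1 1 1 0 0 0 0 1 0
p1 (pos 1,3,5,7,9,11,13,15,17,19,21,23,25,27,29,31): XOR of data positions = 0⊕0⊕0⊕1⊕0⊕0⊕1⊕1⊕1⊕0⊕1⊕1⊕0⊕0⊕0 = 0
p2 (pos 2,3,6,7,10,11,14,15,18,19,22,23,26,27,30,31): XOR of data positions = 0⊕1⊕0⊕0⊕0⊕0⊕1⊕1⊕1⊕1⊕1⊕0⊕0⊕1⊕0 = 1
p4 (pos 4,5,6,7,12,13,14,15,20,21,22,23,28,29,30,31): XOR of data positions = 0⊕1⊕0⊕0⊕0⊕0⊕1⊕1⊕0⊕1⊕1⊕0⊕0⊕1⊕0 = 0
p8 (pos 8,9,10,11,12,13,14,15,24,25,26,27,28,29,30,31): XOR of data positions = 1⊕0⊕0⊕0⊕0⊕0⊕1⊕1⊕1⊕0⊕0⊕0⊕0⊕1⊕0 = 1
p16 (pos 16,17,18,19,20,21,22,23,24,25,26,27,28,29,30,31): XOR of data positions = 1⊕1⊕1⊕1⊕0⊕1⊕1⊕1⊕1⊕0⊕0⊕0⊕0⊕1⊕0 = 1
Codeword: 0100010110000011111101111000010

0100010110000011111101111000010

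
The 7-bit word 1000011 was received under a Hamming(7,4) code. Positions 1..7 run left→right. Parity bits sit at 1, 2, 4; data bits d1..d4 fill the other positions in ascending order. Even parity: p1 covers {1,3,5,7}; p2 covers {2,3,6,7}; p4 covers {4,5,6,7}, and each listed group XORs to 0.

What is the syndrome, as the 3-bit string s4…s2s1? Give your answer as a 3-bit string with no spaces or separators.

s1 (pos 1,3,5,7): 1⊕0⊕0⊕1 = 0
s2 (pos 2,3,6,7): 0⊕0⊕1⊕1 = 0
s4 (pos 4,5,6,7): 0⊕0⊕1⊕1 = 0
Syndrome s4…s1 = 000 → no error.

000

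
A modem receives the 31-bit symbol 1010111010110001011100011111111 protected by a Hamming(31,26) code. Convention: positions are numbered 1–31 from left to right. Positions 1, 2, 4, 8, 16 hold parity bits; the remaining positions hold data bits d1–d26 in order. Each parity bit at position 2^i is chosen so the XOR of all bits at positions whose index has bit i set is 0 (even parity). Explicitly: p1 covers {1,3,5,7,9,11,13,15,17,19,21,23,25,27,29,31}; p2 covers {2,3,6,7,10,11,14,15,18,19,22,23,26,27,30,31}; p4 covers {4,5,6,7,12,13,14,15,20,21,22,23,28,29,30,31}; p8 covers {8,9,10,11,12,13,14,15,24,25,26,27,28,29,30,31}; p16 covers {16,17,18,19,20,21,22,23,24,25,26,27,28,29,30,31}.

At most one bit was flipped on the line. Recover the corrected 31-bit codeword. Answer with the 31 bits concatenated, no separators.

s1 (pos 1,3,5,7,9,11,13,15,17,19,21,23,25,27,29,31): 1⊕1⊕1⊕1⊕1⊕1⊕0⊕0⊕0⊕1⊕0⊕0⊕1⊕1⊕1⊕1 = 1
s2 (pos 2,3,6,7,10,11,14,15,18,19,22,23,26,27,30,31): 0⊕1⊕1⊕1⊕0⊕1⊕0⊕0⊕1⊕1⊕0⊕0⊕1⊕1⊕1⊕1 = 0
s4 (pos 4,5,6,7,12,13,14,15,20,21,22,23,28,29,30,31): 0⊕1⊕1⊕1⊕1⊕0⊕0⊕0⊕1⊕0⊕0⊕0⊕1⊕1⊕1⊕1 = 1
s8 (pos 8,9,10,11,12,13,14,15,24,25,26,27,28,29,30,31): 0⊕1⊕0⊕1⊕1⊕0⊕0⊕0⊕1⊕1⊕1⊕1⊕1⊕1⊕1⊕1 = 1
s16 (pos 16,17,18,19,20,21,22,23,24,25,26,27,28,29,30,31): 1⊕0⊕1⊕1⊕1⊕0⊕0⊕0⊕1⊕1⊕1⊕1⊕1⊕1⊕1⊕1 = 0
Syndrome s16…s1 = 01101 → error at position 13.
Flip position 13: 1010111010110001011100011111111 → 1010111010111001011100011111111

1010111010111001011100011111111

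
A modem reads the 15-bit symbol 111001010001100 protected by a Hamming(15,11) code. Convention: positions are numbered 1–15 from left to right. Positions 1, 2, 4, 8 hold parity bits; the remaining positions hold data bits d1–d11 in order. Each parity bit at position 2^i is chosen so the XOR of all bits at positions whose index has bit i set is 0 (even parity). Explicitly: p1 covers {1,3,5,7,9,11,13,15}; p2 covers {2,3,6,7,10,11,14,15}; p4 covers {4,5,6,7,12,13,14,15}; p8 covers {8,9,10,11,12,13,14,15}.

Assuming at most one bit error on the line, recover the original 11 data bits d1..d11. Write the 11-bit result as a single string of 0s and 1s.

10100001101

s1 (pos 1,3,5,7,9,11,13,15): 1⊕1⊕0⊕0⊕0⊕0⊕1⊕0 = 1
s2 (pos 2,3,6,7,10,11,14,15): 1⊕1⊕1⊕0⊕0⊕0⊕0⊕0 = 1
s4 (pos 4,5,6,7,12,13,14,15): 0⊕0⊕1⊕0⊕1⊕1⊕0⊕0 = 1
s8 (pos 8,9,10,11,12,13,14,15): 1⊕0⊕0⊕0⊕1⊕1⊕0⊕0 = 1
Syndrome s8…s1 = 1111 → error at position 15.
Flip position 15: 111001010001100 → 111001010001101
Read data bits from positions 3,5,6,7,9,10,11,12,13,14,15: 10100001101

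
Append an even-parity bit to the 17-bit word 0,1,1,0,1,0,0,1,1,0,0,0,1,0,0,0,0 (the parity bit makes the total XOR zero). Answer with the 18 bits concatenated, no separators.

XOR of the 17 data bits: 0⊕1⊕1⊕0⊕1⊕0⊕0⊕1⊕1⊕0⊕0⊕0⊕1⊕0⊕0⊕0⊕0 = 0
Parity bit = 0 (so all 18 bits XOR to 0).

011010011000100000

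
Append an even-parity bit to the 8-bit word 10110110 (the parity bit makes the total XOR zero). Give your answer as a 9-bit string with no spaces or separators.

XOR of the 8 data bits: 1⊕0⊕1⊕1⊕0⊕1⊕1⊕0 = 1
Parity bit = 1 (so all 9 bits XOR to 0).

101101101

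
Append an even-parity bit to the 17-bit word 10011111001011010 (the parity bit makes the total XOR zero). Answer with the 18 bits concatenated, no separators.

XOR of the 17 data bits: 1⊕0⊕0⊕1⊕1⊕1⊕1⊕1⊕0⊕0⊕1⊕0⊕1⊕1⊕0⊕1⊕0 = 0
Parity bit = 0 (so all 18 bits XOR to 0).

100111110010110100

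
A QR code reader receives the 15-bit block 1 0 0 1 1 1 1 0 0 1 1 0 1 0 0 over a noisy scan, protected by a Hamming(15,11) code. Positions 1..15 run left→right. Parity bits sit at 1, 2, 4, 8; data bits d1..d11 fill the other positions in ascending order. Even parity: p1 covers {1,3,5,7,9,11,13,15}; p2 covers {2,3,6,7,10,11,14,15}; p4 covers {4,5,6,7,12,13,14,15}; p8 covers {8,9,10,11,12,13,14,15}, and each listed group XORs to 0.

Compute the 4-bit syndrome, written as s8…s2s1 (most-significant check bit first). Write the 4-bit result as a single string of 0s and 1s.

1101

s1 (pos 1,3,5,7,9,11,13,15): 1⊕0⊕1⊕1⊕0⊕1⊕1⊕0 = 1
s2 (pos 2,3,6,7,10,11,14,15): 0⊕0⊕1⊕1⊕1⊕1⊕0⊕0 = 0
s4 (pos 4,5,6,7,12,13,14,15): 1⊕1⊕1⊕1⊕0⊕1⊕0⊕0 = 1
s8 (pos 8,9,10,11,12,13,14,15): 0⊕0⊕1⊕1⊕0⊕1⊕0⊕0 = 1
Syndrome s8…s1 = 1101 → error at position 13.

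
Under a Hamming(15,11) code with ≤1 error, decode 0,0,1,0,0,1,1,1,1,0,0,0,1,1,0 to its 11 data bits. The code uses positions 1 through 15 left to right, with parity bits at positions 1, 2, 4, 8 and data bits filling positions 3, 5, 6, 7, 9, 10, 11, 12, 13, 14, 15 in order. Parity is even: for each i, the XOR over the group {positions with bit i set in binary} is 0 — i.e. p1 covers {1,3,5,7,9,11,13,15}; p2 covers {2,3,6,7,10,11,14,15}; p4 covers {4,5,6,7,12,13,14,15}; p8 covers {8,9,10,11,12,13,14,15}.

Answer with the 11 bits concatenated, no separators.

10111000110

s1 (pos 1,3,5,7,9,11,13,15): 0⊕1⊕0⊕1⊕1⊕0⊕1⊕0 = 0
s2 (pos 2,3,6,7,10,11,14,15): 0⊕1⊕1⊕1⊕0⊕0⊕1⊕0 = 0
s4 (pos 4,5,6,7,12,13,14,15): 0⊕0⊕1⊕1⊕0⊕1⊕1⊕0 = 0
s8 (pos 8,9,10,11,12,13,14,15): 1⊕1⊕0⊕0⊕0⊕1⊕1⊕0 = 0
Syndrome s8…s1 = 0000 → no error.
Read data bits from positions 3,5,6,7,9,10,11,12,13,14,15: 10111000110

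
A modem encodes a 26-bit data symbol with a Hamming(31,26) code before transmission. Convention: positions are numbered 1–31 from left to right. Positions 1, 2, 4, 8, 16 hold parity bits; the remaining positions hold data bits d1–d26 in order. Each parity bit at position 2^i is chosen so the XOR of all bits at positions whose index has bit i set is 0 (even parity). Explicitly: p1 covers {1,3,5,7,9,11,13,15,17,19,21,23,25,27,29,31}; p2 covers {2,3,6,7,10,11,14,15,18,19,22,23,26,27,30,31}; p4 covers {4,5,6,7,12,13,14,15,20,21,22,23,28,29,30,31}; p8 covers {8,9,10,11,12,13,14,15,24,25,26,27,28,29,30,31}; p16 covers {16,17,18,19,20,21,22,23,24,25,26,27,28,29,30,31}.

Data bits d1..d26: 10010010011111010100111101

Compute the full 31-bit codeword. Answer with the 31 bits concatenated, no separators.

1110001000100110111010100111101

Place data at non-parity positions: p1 p2 1 p4 0 0 1 p8 0 0 1 0 0 1 1 p16 1 1 1 0 1 0 1 0 0 1 1 1 1 0 1
p1 (pos 1,3,5,7,9,11,13,15,17,19,21,23,25,27,29,31): XOR of data positions = 1⊕0⊕1⊕0⊕1⊕0⊕1⊕1⊕1⊕1⊕1⊕0⊕1⊕1⊕1 = 1
p2 (pos 2,3,6,7,10,11,14,15,18,19,22,23,26,27,30,31): XOR of data positions = 1⊕0⊕1⊕0⊕1⊕1⊕1⊕1⊕1⊕0⊕1⊕1⊕1⊕0⊕1 = 1
p4 (pos 4,5,6,7,12,13,14,15,20,21,22,23,28,29,30,31): XOR of data positions = 0⊕0⊕1⊕0⊕0⊕1⊕1⊕0⊕1⊕0⊕1⊕1⊕1⊕0⊕1 = 0
p8 (pos 8,9,10,11,12,13,14,15,24,25,26,27,28,29,30,31): XOR of data positions = 0⊕0⊕1⊕0⊕0⊕1⊕1⊕0⊕0⊕1⊕1⊕1⊕1⊕0⊕1 = 0
p16 (pos 16,17,18,19,20,21,22,23,24,25,26,27,28,29,30,31): XOR of data positions = 1⊕1⊕1⊕0⊕1⊕0⊕1⊕0⊕0⊕1⊕1⊕1⊕1⊕0⊕1 = 0
Codeword: 1110001000100110111010100111101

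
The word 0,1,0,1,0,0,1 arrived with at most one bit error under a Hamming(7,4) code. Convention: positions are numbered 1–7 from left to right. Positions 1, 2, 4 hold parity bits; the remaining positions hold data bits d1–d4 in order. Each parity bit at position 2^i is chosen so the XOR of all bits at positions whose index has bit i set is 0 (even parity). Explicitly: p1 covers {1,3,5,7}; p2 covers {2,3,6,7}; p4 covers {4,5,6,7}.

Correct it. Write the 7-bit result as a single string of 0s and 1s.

s1 (pos 1,3,5,7): 0⊕0⊕0⊕1 = 1
s2 (pos 2,3,6,7): 1⊕0⊕0⊕1 = 0
s4 (pos 4,5,6,7): 1⊕0⊕0⊕1 = 0
Syndrome s4…s1 = 001 → error at position 1.
Flip position 1: 0101001 → 1101001

1101001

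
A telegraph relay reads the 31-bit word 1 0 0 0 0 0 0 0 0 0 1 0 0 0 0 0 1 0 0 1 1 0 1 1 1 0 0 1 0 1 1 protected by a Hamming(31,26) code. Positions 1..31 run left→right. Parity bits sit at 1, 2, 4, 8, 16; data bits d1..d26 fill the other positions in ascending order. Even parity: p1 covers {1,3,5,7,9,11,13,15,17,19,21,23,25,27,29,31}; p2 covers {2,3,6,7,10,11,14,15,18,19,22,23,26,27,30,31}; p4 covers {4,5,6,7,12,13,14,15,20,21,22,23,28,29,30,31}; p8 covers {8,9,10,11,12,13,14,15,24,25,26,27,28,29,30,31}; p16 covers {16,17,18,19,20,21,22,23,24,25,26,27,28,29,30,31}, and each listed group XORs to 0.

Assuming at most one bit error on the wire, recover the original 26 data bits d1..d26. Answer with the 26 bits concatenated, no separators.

00000010000000110111001011

s1 (pos 1,3,5,7,9,11,13,15,17,19,21,23,25,27,29,31): 1⊕0⊕0⊕0⊕0⊕1⊕0⊕0⊕1⊕0⊕1⊕1⊕1⊕0⊕0⊕1 = 1
s2 (pos 2,3,6,7,10,11,14,15,18,19,22,23,26,27,30,31): 0⊕0⊕0⊕0⊕0⊕1⊕0⊕0⊕0⊕0⊕0⊕1⊕0⊕0⊕1⊕1 = 0
s4 (pos 4,5,6,7,12,13,14,15,20,21,22,23,28,29,30,31): 0⊕0⊕0⊕0⊕0⊕0⊕0⊕0⊕1⊕1⊕0⊕1⊕1⊕0⊕1⊕1 = 0
s8 (pos 8,9,10,11,12,13,14,15,24,25,26,27,28,29,30,31): 0⊕0⊕0⊕1⊕0⊕0⊕0⊕0⊕1⊕1⊕0⊕0⊕1⊕0⊕1⊕1 = 0
s16 (pos 16,17,18,19,20,21,22,23,24,25,26,27,28,29,30,31): 0⊕1⊕0⊕0⊕1⊕1⊕0⊕1⊕1⊕1⊕0⊕0⊕1⊕0⊕1⊕1 = 1
Syndrome s16…s1 = 10001 → error at position 17.
Flip position 17: 1000000000100000100110111001011 → 1000000000100000000110111001011
Read data bits from positions 3,5,6,7,9,10,11,12,13,14,15,17,18,19,20,21,22,23,24,25,26,27,28,29,30,31: 00000010000000110111001011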